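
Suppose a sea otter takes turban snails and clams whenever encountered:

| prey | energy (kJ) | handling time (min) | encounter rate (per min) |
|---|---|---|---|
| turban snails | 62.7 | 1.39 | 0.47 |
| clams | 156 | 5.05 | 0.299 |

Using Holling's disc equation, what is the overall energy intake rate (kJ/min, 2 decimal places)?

Energy encountered per unit search time: 0.47×62.7 + 0.299×156 = 76.11 kJ/min.
Handling time per unit search time: 0.47×1.39 + 0.299×5.05 = 2.163.
Rate = 76.11/(1 + 2.163) = 24.06 kJ/min.

24.06 kJ/min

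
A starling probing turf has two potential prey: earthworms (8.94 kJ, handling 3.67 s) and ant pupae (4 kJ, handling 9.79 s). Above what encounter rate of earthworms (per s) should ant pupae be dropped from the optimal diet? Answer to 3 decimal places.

0.055 per s

At the threshold, the rate on earthworms alone equals the profitability of ant pupae: λ·8.94/(1 + λ·3.67) = 4/9.79 = 0.4086.
Rearranging, λ(8.94 − 0.4086×3.67) = 0.4086, so λ = 0.4086/7.441 = 0.05491 per s.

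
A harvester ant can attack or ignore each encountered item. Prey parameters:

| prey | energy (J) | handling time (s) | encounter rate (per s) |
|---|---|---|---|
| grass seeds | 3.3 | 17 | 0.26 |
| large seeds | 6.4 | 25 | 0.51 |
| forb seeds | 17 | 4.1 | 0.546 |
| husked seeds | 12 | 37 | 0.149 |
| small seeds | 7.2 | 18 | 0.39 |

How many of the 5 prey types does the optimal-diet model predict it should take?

1

E/h in descending order: forb seeds 4.15, small seeds 0.4, husked seeds 0.324, large seeds 0.256, grass seeds 0.194 J/s. The optimal diet is the largest prefix of this list for which every included type satisfies E_i/h_i > R on the types above it.
Rate on top 1: 2.866. small seeds: 0.4 < 2.866 → exclude; stop.
Optimal diet: forb seeds — 1 of 5 types.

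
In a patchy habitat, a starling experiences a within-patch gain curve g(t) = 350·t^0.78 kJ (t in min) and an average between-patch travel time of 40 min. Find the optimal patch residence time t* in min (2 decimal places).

By the marginal value theorem, leave when the instantaneous gain rate g'(t) equals the habitat-wide average g(t)/(T + t).
g'(t) = 0.78·350·t^-0.22. Setting 0.78·350·t^-0.22 = 350·t^0.78/(40+t) gives 0.78(40+t) = t, so 0.22·t = 0.78×40.
t* = 0.78×40/0.22 = 141.8 min.

141.82 min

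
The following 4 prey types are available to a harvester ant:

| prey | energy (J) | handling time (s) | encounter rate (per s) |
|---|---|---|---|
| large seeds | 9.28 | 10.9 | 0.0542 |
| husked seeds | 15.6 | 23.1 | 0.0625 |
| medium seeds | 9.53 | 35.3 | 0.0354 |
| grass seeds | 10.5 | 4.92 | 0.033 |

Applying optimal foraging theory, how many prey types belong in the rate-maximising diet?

Rank by E/h (J/s): grass seeds 2.13, large seeds 0.851, husked seeds 0.675, medium seeds 0.27. Include each in turn until the next type's E/h falls below the running intake rate.
Rate on top 1: 0.2981. large seeds: 0.851 > 0.2981 → include.
Rate on top 2: 0.4845. husked seeds: 0.675 > 0.4845 → include.
Rate on top 3: 0.5707. medium seeds: 0.27 < 0.5707 → exclude; stop.
Optimal diet: grass seeds, large seeds, husked seeds — 3 of 4 types.

3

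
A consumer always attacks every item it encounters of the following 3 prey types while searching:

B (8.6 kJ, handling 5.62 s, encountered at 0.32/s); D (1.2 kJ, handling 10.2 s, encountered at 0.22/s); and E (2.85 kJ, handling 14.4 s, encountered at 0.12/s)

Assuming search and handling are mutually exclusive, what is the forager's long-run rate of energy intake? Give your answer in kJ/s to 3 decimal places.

R = (0.32×8.6 + 0.22×1.2 + 0.12×2.85) / (1 + 0.32×5.62 + 0.22×10.2 + 0.12×14.4) = 3.358/6.77 = 0.496 kJ/s.

0.496 kJ/s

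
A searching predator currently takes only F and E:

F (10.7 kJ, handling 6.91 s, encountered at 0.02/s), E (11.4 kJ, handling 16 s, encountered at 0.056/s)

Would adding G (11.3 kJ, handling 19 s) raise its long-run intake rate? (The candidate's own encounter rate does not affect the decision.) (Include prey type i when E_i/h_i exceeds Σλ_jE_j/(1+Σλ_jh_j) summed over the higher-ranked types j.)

Intake rate on the current diet: R = (0.02×10.7 + 0.056×11.4) / (1 + 0.02×6.91 + 0.056×16) = 0.8524/2.034 = 0.419 kJ/s.
G: E/h = 11.3/19 = 0.5947 kJ/s.
0.5947 > 0.419, so adding G raises the average — include it.

Yes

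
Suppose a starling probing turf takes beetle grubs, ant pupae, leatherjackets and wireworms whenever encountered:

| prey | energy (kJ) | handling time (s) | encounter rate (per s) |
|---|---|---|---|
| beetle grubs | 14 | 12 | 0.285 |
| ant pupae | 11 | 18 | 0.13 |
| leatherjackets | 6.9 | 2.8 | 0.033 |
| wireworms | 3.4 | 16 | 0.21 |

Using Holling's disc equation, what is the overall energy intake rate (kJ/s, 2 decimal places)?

0.62 kJ/s

R = Σλ_iE_i / (1 + Σλ_ih_i)
Numerator: 0.285×14 + 0.13×11 + 0.033×6.9 + 0.21×3.4 = 6.362
Denominator: 1 + 0.285×12 + 0.13×18 + 0.033×2.8 + 0.21×16 = 10.21
R = 6.362/10.21 = 0.6229 kJ/s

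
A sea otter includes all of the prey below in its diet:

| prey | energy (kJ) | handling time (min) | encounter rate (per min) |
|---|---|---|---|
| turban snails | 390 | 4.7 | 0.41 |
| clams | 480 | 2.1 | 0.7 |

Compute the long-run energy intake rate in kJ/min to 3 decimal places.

112.781 kJ/min

Energy encountered per unit search time: 0.41×390 + 0.7×480 = 495.9 kJ/min.
Handling time per unit search time: 0.41×4.7 + 0.7×2.1 = 3.397.
Rate = 495.9/(1 + 3.397) = 112.8 kJ/min.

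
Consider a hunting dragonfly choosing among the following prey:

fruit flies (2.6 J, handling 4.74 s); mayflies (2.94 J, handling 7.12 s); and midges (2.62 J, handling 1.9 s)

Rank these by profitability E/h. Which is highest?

midges

In descending order of E/h:
midges: 2.62/1.9 = 1.38 J/s
fruit flies: 2.6/4.74 = 0.549 J/s
mayflies: 2.94/7.12 = 0.413 J/s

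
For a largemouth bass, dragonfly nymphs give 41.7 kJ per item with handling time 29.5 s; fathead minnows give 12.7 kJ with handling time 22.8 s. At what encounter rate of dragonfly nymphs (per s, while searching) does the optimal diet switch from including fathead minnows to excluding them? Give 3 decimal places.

Drop fathead minnows once their profitability E₂/h₂ falls below the rate achievable on dragonfly nymphs alone: E₂/h₂ = λE₁/(1 + λh₁).
Solve for λ: λE₁h₂ = E₂(1 + λh₁) → λ(E₁h₂ − E₂h₁) = E₂ → λ = E₂/(E₁h₂ − E₂h₁).
λ = 12.7/(41.7×22.8 − 12.7×29.5) = 12.7/576.1 = 0.02204 per s.

0.022 per s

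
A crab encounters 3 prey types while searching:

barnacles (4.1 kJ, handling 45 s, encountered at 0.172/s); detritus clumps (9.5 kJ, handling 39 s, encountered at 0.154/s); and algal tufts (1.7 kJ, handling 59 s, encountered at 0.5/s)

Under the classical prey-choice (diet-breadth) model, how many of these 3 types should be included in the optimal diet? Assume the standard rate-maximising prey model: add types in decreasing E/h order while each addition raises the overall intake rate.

E/h in descending order: detritus clumps 0.244, barnacles 0.0911, algal tufts 0.0288 kJ/s. The optimal diet is the largest prefix of this list for which every included type satisfies E_i/h_i > R on the types above it.
Rate on top 1: 0.2088. barnacles: 0.0911 < 0.2088 → exclude; stop.
Optimal diet: detritus clumps — 1 of 3 types.

1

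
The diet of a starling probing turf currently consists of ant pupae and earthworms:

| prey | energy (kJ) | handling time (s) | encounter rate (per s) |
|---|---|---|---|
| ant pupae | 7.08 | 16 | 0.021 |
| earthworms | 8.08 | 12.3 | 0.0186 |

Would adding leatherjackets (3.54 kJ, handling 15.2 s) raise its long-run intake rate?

Yes

Intake rate on the current diet: R = (0.021×7.08 + 0.0186×8.08) / (1 + 0.021×16 + 0.0186×12.3) = 0.299/1.565 = 0.1911 kJ/s.
Profitability of leatherjackets: 3.54/15.2 = 0.2329 kJ/s.
0.2329 > 0.1911, so adding leatherjackets raises the average — include it.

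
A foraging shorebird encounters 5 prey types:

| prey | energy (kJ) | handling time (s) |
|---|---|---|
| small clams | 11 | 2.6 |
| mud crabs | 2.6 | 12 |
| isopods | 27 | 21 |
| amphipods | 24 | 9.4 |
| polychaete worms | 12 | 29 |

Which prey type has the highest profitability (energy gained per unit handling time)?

small clams

In descending order of E/h:
small clams: 11/2.6 = 4.23 kJ/s
amphipods: 24/9.4 = 2.55 kJ/s
isopods: 27/21 = 1.29 kJ/s
polychaete worms: 12/29 = 0.414 kJ/s
mud crabs: 2.6/12 = 0.217 kJ/s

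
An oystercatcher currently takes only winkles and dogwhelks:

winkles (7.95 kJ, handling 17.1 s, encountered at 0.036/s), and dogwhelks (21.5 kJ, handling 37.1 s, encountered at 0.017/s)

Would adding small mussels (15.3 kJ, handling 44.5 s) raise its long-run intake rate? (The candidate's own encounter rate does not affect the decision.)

Yes

Current rate: (0.036×7.95 + 0.017×21.5)/(1 + 0.036×17.1 + 0.017×37.1) = 0.2901 kJ/s.
Profitability of small mussels: 15.3/44.5 = 0.3438 kJ/s.
0.3438 > 0.2901, so adding small mussels raises the average — include it.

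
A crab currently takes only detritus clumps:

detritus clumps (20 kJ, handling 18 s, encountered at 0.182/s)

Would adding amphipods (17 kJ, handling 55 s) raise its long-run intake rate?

On detritus clumps alone, R = ΣλE/(1+Σλh) = 3.64/4.276 = 0.8513 kJ/s.
Profitability of amphipods: 17/55 = 0.3091 kJ/s.
0.3091 < 0.8513, so adding amphipods would lower the average — exclude it.

No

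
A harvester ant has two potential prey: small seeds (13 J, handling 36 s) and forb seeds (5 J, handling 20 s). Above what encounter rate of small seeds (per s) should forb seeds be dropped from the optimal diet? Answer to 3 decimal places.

Drop forb seeds once their profitability E₂/h₂ falls below the rate achievable on small seeds alone: E₂/h₂ = λE₁/(1 + λh₁).
Solve for λ: λE₁h₂ = E₂(1 + λh₁) → λ(E₁h₂ − E₂h₁) = E₂ → λ = E₂/(E₁h₂ − E₂h₁).
λ = 5/(13×20 − 5×36) = 5/80 = 0.0625 per s.

0.062 per s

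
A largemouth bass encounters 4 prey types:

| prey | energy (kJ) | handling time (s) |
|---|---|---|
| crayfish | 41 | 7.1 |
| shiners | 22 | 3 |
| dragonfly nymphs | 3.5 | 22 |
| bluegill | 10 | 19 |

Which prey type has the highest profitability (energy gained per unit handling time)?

shiners

In descending order of E/h:
shiners: 22/3 = 7.33 kJ/s
crayfish: 41/7.1 = 5.77 kJ/s
bluegill: 10/19 = 0.526 kJ/s
dragonfly nymphs: 3.5/22 = 0.159 kJ/s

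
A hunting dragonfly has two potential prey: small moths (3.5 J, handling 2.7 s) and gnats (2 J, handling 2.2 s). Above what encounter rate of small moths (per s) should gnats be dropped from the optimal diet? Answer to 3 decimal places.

The zero-one rule: include gnats iff E₂/h₂ > λE₁/(1+λh₁). Equality gives the switch point.
λE₁h₂ = E₂ + λE₂h₁ ⇒ λ = E₂/(E₁h₂ − E₂h₁) = 2/(7.7 − 5.4) = 0.8696 per s.

0.870 per s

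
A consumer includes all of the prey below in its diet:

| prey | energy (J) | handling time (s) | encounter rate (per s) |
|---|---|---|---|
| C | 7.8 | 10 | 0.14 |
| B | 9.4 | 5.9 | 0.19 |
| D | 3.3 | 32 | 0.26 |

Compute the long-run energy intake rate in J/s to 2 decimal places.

Energy encountered per unit search time: 0.14×7.8 + 0.19×9.4 + 0.26×3.3 = 3.736 J/s.
Handling time per unit search time: 0.14×10 + 0.19×5.9 + 0.26×32 = 10.84.
Rate = 3.736/(1 + 10.84) = 0.3155 J/s.

0.32 J/s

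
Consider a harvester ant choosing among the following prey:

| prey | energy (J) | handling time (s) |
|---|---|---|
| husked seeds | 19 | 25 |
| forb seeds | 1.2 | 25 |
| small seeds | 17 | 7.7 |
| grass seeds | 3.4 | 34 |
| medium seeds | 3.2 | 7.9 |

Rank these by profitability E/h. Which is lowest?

forb seeds

Profitability E/h (J/s): husked seeds = 19/25 = 0.76, forb seeds = 1.2/25 = 0.048, small seeds = 17/7.7 = 2.21, grass seeds = 3.4/34 = 0.1, medium seeds = 3.2/7.9 = 0.405.
Ranked: small seeds > husked seeds > medium seeds > grass seeds > forb seeds.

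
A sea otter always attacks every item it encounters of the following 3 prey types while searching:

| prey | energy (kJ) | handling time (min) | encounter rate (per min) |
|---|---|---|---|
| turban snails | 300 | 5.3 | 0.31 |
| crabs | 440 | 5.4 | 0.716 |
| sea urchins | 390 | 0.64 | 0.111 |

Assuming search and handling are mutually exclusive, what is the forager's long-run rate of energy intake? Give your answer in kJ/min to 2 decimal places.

R = (0.31×300 + 0.716×440 + 0.111×390) / (1 + 0.31×5.3 + 0.716×5.4 + 0.111×0.64) = 451.3/6.58 = 68.59 kJ/min.

68.59 kJ/min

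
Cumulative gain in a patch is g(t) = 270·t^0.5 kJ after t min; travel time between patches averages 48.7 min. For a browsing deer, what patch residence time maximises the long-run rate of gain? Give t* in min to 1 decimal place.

By the marginal value theorem, leave when the instantaneous gain rate g'(t) equals the habitat-wide average g(t)/(T + t).
g'(t) = 0.5·270·t^-0.5. Setting 0.5·270·t^-0.5 = 270·t^0.5/(48.7+t) gives 0.5(48.7+t) = t, so 0.50·t = 0.5×48.7.
t* = 0.5×48.7/0.50 = 48.7 min.

48.7 min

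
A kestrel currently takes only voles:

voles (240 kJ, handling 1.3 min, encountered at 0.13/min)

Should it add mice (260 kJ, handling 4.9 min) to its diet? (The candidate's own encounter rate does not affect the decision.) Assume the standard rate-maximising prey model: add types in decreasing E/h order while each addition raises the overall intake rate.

Yes

Current rate: (0.13×240)/(1 + 0.13×1.3) = 26.69 kJ/min.
Profitability of mice: 260/4.9 = 53.06 kJ/min.
53.06 > 26.69, so adding mice raises the average — include it.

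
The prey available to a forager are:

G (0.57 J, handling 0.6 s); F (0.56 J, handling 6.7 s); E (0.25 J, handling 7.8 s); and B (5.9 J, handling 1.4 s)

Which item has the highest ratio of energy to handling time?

Profitability E/h (J/s): G = 0.57/0.6 = 0.95, F = 0.56/6.7 = 0.0836, E = 0.25/7.8 = 0.0321, B = 5.9/1.4 = 4.21.
Ranked: B > G > F > E.

B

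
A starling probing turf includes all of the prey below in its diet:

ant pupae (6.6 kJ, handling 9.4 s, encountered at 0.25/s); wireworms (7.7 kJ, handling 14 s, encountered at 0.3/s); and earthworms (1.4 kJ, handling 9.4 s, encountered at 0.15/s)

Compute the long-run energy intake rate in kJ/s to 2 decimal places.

Energy encountered per unit search time: 0.25×6.6 + 0.3×7.7 + 0.15×1.4 = 4.17 kJ/s.
Handling time per unit search time: 0.25×9.4 + 0.3×14 + 0.15×9.4 = 7.96.
Rate = 4.17/(1 + 7.96) = 0.4654 kJ/s.

0.47 kJ/s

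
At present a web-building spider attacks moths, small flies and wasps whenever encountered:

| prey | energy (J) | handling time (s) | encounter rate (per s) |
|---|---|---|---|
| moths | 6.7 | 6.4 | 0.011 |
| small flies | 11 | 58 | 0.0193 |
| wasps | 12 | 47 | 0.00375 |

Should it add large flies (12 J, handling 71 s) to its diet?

Yes

Current rate: (0.011×6.7 + 0.0193×11 + 0.00375×12)/(1 + 0.011×6.4 + 0.0193×58 + 0.00375×47) = 0.1399 J/s.
large flies: E/h = 12/71 = 0.169 J/s.
Since 0.169 > R, including large flies increases the long-run rate.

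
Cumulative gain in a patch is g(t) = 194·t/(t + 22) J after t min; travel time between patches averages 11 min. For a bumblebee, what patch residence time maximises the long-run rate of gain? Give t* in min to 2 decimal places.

Maximise g(t)/(T+t): set derivative to zero → g'(t)(T+t) = g(t).
g'(t) = 194·22/(t + 22)². Setting 194·22/(t+22)² = 194t/[(t+22)(11+t)] gives 22(11+t) = t(t+22), so t² = 22×11 = 242.
t* = √242 = 15.56 min.

15.56 min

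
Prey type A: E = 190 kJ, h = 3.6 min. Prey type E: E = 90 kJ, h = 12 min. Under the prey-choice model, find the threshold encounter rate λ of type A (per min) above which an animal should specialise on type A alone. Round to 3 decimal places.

0.046 per min

At the threshold, the rate on type A alone equals the profitability of type E: λ·190/(1 + λ·3.6) = 90/12 = 7.5.
Rearranging, λ(190 − 7.5×3.6) = 7.5, so λ = 7.5/163 = 0.04601 per min.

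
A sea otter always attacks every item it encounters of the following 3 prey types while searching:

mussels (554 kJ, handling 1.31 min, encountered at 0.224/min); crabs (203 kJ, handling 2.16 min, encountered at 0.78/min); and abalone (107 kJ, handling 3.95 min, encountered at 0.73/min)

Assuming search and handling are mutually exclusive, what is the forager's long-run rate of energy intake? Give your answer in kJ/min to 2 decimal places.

61.51 kJ/min

R = Σλ_iE_i / (1 + Σλ_ih_i)
Numerator: 0.224×554 + 0.78×203 + 0.73×107 = 360.5
Denominator: 1 + 0.224×1.31 + 0.78×2.16 + 0.73×3.95 = 5.862
R = 360.5/5.862 = 61.51 kJ/min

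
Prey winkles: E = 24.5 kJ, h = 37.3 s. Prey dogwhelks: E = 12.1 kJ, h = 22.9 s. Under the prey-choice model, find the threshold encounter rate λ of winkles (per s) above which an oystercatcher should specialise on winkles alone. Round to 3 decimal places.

At the threshold, the rate on winkles alone equals the profitability of dogwhelks: λ·24.5/(1 + λ·37.3) = 12.1/22.9 = 0.5284.
Rearranging, λ(24.5 − 0.5284×37.3) = 0.5284, so λ = 0.5284/4.791 = 0.1103 per s.

0.110 per s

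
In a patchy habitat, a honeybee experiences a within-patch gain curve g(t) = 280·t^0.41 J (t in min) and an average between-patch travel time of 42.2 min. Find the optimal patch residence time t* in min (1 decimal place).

29.3 min

Maximise g(t)/(T+t): set derivative to zero → g'(t)(T+t) = g(t).
g'(t) = 0.41·280·t^-0.59. Setting 0.41·280·t^-0.59 = 280·t^0.41/(42.2+t) gives 0.41(42.2+t) = t, so 0.59·t = 0.41×42.2.
t* = 0.41×42.2/0.59 = 29.33 min.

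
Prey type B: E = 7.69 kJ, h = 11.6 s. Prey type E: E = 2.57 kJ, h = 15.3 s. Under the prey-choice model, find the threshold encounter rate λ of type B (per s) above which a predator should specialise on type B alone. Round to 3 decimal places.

0.029 per s

At the threshold, the rate on type B alone equals the profitability of type E: λ·7.69/(1 + λ·11.6) = 2.57/15.3 = 0.168.
Rearranging, λ(7.69 − 0.168×11.6) = 0.168, so λ = 0.168/5.742 = 0.02926 per s.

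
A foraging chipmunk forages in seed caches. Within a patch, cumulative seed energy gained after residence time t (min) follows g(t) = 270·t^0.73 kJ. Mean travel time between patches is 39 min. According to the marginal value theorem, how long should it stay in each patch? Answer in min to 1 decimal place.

105.4 min

Maximise g(t)/(T+t): set derivative to zero → g'(t)(T+t) = g(t).
g'(t) = 0.73·270·t^-0.27. Setting 0.73·270·t^-0.27 = 270·t^0.73/(39+t) gives 0.73(39+t) = t, so 0.27·t = 0.73×39.
t* = 0.73×39/0.27 = 105.4 min.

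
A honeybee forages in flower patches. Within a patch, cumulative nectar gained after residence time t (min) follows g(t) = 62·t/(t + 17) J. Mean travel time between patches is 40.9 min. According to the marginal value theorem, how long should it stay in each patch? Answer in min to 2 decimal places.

Maximise g(t)/(T+t): set derivative to zero → g'(t)(T+t) = g(t).
g'(t) = 62·17/(t + 17)². Setting 62·17/(t+17)² = 62t/[(t+17)(40.9+t)] gives 17(40.9+t) = t(t+17), so t² = 17×40.9 = 695.3.
t* = √695.3 = 26.37 min.

26.37 min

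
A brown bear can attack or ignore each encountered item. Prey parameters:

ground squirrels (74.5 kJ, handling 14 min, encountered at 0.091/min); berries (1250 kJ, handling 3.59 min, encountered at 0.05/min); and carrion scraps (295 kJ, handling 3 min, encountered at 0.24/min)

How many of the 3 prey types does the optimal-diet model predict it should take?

2

E/h in descending order: berries 348, carrion scraps 98.3, ground squirrels 5.32 kJ/min. The optimal diet is the largest prefix of this list for which every included type satisfies E_i/h_i > R on the types above it.
Rate on top 1: 52.99. carrion scraps: 98.3 > 52.99 → include.
Rate on top 2: 70.18. ground squirrels: 5.32 < 70.18 → exclude; stop.
Optimal diet: berries, carrion scraps — 2 of 3 types.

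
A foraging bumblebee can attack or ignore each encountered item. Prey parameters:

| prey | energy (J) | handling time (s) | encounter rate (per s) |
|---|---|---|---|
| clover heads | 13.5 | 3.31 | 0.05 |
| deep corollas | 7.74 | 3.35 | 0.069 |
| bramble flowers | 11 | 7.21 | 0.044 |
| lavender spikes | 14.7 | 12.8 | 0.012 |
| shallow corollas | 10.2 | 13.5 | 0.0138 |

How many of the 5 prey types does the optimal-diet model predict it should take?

4

E/h in descending order: clover heads 4.08, deep corollas 2.31, bramble flowers 1.53, lavender spikes 1.15, shallow corollas 0.756 J/s. The optimal diet is the largest prefix of this list for which every included type satisfies E_i/h_i > R on the types above it.
Rate on top 1: 0.5792. deep corollas: 2.31 > 0.5792 → include.
Rate on top 2: 0.8657. bramble flowers: 1.53 > 0.8657 → include.
Rate on top 3: 0.9878. lavender spikes: 1.15 > 0.9878 → include.
Rate on top 4: 1.001. shallow corollas: 0.756 < 1.001 → exclude; stop.
Optimal diet: clover heads, deep corollas, bramble flowers, lavender spikes — 4 of 5 types.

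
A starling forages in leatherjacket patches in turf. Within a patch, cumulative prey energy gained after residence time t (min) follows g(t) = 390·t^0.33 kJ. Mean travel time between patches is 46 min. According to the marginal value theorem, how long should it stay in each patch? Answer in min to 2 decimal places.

22.66 min

Optimal t* satisfies g'(t*) = g(t*)/(T + t*).
g'(t) = 0.33·390·t^-0.67. Setting 0.33·390·t^-0.67 = 390·t^0.33/(46+t) gives 0.33(46+t) = t, so 0.67·t = 0.33×46.
t* = 0.33×46/0.67 = 22.66 min.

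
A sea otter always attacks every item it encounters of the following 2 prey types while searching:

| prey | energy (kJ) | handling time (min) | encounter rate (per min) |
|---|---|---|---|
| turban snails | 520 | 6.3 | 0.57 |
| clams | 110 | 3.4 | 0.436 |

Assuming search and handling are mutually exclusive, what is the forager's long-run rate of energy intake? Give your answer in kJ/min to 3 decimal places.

56.700 kJ/min

R = Σλ_iE_i / (1 + Σλ_ih_i)
Numerator: 0.57×520 + 0.436×110 = 344.4
Denominator: 1 + 0.57×6.3 + 0.436×3.4 = 6.073
R = 344.4/6.073 = 56.7 kJ/min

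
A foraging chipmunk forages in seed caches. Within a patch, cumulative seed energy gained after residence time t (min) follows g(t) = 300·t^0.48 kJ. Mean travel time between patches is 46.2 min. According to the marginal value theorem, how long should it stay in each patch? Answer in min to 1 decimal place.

Maximise g(t)/(T+t): set derivative to zero → g'(t)(T+t) = g(t).
g'(t) = 0.48·300·t^-0.52. Setting 0.48·300·t^-0.52 = 300·t^0.48/(46.2+t) gives 0.48(46.2+t) = t, so 0.52·t = 0.48×46.2.
t* = 0.48×46.2/0.52 = 42.65 min.

42.6 min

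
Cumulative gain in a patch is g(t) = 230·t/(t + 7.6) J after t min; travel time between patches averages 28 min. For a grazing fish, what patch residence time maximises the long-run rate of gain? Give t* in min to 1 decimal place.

By the marginal value theorem, leave when the instantaneous gain rate g'(t) equals the habitat-wide average g(t)/(T + t).
g'(t) = 230·7.6/(t + 7.6)². Setting 230·7.6/(t+7.6)² = 230t/[(t+7.6)(28+t)] gives 7.6(28+t) = t(t+7.6), so t² = 7.6×28 = 212.8.
t* = √212.8 = 14.59 min.

14.6 min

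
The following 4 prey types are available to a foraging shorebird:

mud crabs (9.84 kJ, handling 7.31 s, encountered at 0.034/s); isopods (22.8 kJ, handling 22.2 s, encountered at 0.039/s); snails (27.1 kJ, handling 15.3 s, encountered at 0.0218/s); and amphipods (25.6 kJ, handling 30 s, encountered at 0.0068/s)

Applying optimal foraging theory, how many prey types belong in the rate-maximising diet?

4

Rank by E/h (kJ/s): snails 1.77, mud crabs 1.35, isopods 1.03, amphipods 0.853. Include each in turn until the next type's E/h falls below the running intake rate.
Rate on top 1: 0.443. mud crabs: 1.35 > 0.443 → include.
Rate on top 2: 0.5849. isopods: 1.03 > 0.5849 → include.
Rate on top 3: 0.7413. amphipods: 0.853 > 0.7413 → include.
Optimal diet: snails, mud crabs, isopods, amphipods — 4 of 4 types.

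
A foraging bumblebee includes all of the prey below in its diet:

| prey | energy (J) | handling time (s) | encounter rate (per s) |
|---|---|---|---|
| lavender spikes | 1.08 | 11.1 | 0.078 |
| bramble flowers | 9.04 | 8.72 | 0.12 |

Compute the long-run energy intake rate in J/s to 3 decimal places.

0.401 J/s

R = Σλ_iE_i / (1 + Σλ_ih_i)
Numerator: 0.078×1.08 + 0.12×9.04 = 1.169
Denominator: 1 + 0.078×11.1 + 0.12×8.72 = 2.912
R = 1.169/2.912 = 0.4014 J/s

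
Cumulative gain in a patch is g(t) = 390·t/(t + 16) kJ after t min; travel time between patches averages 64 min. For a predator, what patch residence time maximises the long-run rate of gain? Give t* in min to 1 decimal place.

Optimal t* satisfies g'(t*) = g(t*)/(T + t*).
g'(t) = 390·16/(t + 16)². Setting 390·16/(t+16)² = 390t/[(t+16)(64+t)] gives 16(64+t) = t(t+16), so t² = 16×64 = 1024.
t* = √1024 = 32 min.

32.0 min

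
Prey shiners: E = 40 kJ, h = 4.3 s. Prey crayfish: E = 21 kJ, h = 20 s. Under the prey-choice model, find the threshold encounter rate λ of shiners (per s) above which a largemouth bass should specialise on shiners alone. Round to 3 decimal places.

The zero-one rule: include crayfish iff E₂/h₂ > λE₁/(1+λh₁). Equality gives the switch point.
λE₁h₂ = E₂ + λE₂h₁ ⇒ λ = E₂/(E₁h₂ − E₂h₁) = 21/(800 − 90.3) = 0.02959 per s.

0.030 per s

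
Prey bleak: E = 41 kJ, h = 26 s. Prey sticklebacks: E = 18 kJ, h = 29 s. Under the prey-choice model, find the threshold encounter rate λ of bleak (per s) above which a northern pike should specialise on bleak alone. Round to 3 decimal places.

0.025 per s

The zero-one rule: include sticklebacks iff E₂/h₂ > λE₁/(1+λh₁). Equality gives the switch point.
λE₁h₂ = E₂ + λE₂h₁ ⇒ λ = E₂/(E₁h₂ − E₂h₁) = 18/(1189 − 468) = 0.02497 per s.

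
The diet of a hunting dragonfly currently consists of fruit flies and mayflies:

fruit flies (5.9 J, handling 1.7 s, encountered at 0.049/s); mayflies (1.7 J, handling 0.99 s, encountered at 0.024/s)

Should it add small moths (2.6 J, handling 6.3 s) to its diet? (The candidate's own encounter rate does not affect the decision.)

On fruit flies and mayflies alone, R = ΣλE/(1+Σλh) = 0.3299/1.107 = 0.298 J/s.
small moths: E/h = 2.6/6.3 = 0.4127 J/s.
Since 0.4127 > R, including small moths increases the long-run rate.

Yes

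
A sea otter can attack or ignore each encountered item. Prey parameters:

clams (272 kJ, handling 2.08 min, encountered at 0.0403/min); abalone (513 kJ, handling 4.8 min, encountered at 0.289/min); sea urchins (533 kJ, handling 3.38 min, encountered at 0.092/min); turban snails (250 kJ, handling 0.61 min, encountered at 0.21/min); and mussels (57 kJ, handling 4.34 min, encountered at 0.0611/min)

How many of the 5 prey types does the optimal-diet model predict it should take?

4

E/h in descending order: turban snails 410, sea urchins 158, clams 131, abalone 107, mussels 13.1 kJ/min. The optimal diet is the largest prefix of this list for which every included type satisfies E_i/h_i > R on the types above it.
Rate on top 1: 46.54. sea urchins: 158 > 46.54 → include.
Rate on top 2: 70.56. clams: 131 > 70.56 → include.
Rate on top 3: 73.87. abalone: 107 > 73.87 → include.
Rate on top 4: 89.6. mussels: 13.1 < 89.6 → exclude; stop.
Optimal diet: turban snails, sea urchins, clams, abalone — 4 of 5 types.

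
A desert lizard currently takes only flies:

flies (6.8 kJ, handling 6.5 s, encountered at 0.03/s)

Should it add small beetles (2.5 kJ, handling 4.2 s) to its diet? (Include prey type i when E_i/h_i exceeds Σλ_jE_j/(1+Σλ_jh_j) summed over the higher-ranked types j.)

Yes

Current rate: (0.03×6.8)/(1 + 0.03×6.5) = 0.1707 kJ/s.
small beetles: E/h = 2.5/4.2 = 0.5952 kJ/s.
Since 0.5952 > R, including small beetles increases the long-run rate.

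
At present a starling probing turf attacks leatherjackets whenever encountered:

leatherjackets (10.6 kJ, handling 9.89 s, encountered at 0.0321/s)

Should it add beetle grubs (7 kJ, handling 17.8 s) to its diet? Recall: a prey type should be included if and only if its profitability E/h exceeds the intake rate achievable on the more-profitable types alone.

Current rate: (0.0321×10.6)/(1 + 0.0321×9.89) = 0.2583 kJ/s.
Profitability of beetle grubs: 7/17.8 = 0.3933 kJ/s.
0.3933 > 0.2583, so adding beetle grubs raises the average — include it.

Yes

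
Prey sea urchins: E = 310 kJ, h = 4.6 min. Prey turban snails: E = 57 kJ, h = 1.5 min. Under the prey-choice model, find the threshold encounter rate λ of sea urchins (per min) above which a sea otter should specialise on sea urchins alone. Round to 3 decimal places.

0.281 per min

At the threshold, the rate on sea urchins alone equals the profitability of turban snails: λ·310/(1 + λ·4.6) = 57/1.5 = 38.
Rearranging, λ(310 − 38×4.6) = 38, so λ = 38/135.2 = 0.2811 per min.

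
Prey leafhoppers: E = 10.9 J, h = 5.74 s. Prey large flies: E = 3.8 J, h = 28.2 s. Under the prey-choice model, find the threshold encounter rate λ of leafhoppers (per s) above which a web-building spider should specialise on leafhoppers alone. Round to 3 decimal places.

The zero-one rule: include large flies iff E₂/h₂ > λE₁/(1+λh₁). Equality gives the switch point.
λE₁h₂ = E₂ + λE₂h₁ ⇒ λ = E₂/(E₁h₂ − E₂h₁) = 3.8/(307.4 − 21.81) = 0.01331 per s.

0.013 per s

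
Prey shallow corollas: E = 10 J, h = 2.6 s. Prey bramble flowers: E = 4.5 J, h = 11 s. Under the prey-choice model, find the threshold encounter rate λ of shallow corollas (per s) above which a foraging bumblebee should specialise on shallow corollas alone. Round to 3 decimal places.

0.046 per s

Drop bramble flowers once their profitability E₂/h₂ falls below the rate achievable on shallow corollas alone: E₂/h₂ = λE₁/(1 + λh₁).
Solve for λ: λE₁h₂ = E₂(1 + λh₁) → λ(E₁h₂ − E₂h₁) = E₂ → λ = E₂/(E₁h₂ − E₂h₁).
λ = 4.5/(10×11 − 4.5×2.6) = 4.5/98.3 = 0.04578 per s.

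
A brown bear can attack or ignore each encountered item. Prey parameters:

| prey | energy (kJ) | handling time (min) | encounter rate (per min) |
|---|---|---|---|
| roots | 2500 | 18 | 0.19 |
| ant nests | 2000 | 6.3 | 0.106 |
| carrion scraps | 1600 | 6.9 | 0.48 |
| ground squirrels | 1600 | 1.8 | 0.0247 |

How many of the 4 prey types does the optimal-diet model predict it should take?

3

E/h in descending order: ground squirrels 889, ant nests 317, carrion scraps 232, roots 139 kJ/min. The optimal diet is the largest prefix of this list for which every included type satisfies E_i/h_i > R on the types above it.
Rate on top 1: 37.84. ant nests: 317 > 37.84 → include.
Rate on top 2: 146.9. carrion scraps: 232 > 146.9 → include.
Rate on top 3: 202.9. roots: 139 < 202.9 → exclude; stop.
Optimal diet: ground squirrels, ant nests, carrion scraps — 3 of 4 types.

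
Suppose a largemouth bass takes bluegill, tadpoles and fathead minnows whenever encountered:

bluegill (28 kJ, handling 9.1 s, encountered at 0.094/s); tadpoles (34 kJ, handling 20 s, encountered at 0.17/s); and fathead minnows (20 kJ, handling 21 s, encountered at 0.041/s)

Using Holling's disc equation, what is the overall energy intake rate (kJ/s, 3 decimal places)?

Energy encountered per unit search time: 0.094×28 + 0.17×34 + 0.041×20 = 9.232 kJ/s.
Handling time per unit search time: 0.094×9.1 + 0.17×20 + 0.041×21 = 5.116.
Rate = 9.232/(1 + 5.116) = 1.509 kJ/s.

1.509 kJ/s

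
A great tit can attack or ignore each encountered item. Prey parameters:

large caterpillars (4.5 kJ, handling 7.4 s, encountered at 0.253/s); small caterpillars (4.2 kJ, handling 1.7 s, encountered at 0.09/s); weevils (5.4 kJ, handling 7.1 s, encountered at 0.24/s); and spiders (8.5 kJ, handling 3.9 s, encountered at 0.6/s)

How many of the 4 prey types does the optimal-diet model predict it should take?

2

E/h in descending order: small caterpillars 2.47, spiders 2.18, weevils 0.761, large caterpillars 0.608 kJ/s. The optimal diet is the largest prefix of this list for which every included type satisfies E_i/h_i > R on the types above it.
Rate on top 1: 0.3278. spiders: 2.18 > 0.3278 → include.
Rate on top 2: 1.568. weevils: 0.761 < 1.568 → exclude; stop.
Optimal diet: small caterpillars, spiders — 2 of 4 types.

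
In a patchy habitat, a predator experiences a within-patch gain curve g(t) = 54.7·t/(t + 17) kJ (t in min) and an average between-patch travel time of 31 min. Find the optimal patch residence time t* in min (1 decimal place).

Optimal t* satisfies g'(t*) = g(t*)/(T + t*).
g'(t) = 54.7·17/(t + 17)². Setting 54.7·17/(t+17)² = 54.7t/[(t+17)(31+t)] gives 17(31+t) = t(t+17), so t² = 17×31 = 527.
t* = √527 = 22.96 min.

23.0 min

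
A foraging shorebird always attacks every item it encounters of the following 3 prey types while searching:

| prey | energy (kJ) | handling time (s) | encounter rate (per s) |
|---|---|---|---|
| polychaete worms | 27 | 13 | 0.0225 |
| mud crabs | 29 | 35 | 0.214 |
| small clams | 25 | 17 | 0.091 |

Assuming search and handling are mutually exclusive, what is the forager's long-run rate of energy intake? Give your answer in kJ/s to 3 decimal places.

R = Σλ_iE_i / (1 + Σλ_ih_i)
Numerator: 0.0225×27 + 0.214×29 + 0.091×25 = 9.088
Denominator: 1 + 0.0225×13 + 0.214×35 + 0.091×17 = 10.33
R = 9.088/10.33 = 0.8799 kJ/s

0.880 kJ/s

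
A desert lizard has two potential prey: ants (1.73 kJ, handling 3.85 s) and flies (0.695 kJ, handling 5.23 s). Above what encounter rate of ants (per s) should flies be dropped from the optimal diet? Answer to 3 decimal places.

The zero-one rule: include flies iff E₂/h₂ > λE₁/(1+λh₁). Equality gives the switch point.
λE₁h₂ = E₂ + λE₂h₁ ⇒ λ = E₂/(E₁h₂ − E₂h₁) = 0.695/(9.048 − 2.676) = 0.1091 per s.

0.109 per s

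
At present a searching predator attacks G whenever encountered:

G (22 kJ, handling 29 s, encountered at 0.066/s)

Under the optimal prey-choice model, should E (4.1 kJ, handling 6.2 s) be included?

Current rate: (0.066×22)/(1 + 0.066×29) = 0.4983 kJ/s.
Profitability of E: 4.1/6.2 = 0.6613 kJ/s.
0.6613 > 0.4983, so adding E raises the average — include it.

Yes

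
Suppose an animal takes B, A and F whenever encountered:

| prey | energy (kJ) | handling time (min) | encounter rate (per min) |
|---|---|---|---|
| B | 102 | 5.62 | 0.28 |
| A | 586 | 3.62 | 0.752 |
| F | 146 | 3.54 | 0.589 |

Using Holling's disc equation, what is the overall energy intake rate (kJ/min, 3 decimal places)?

R = Σλ_iE_i / (1 + Σλ_ih_i)
Numerator: 0.28×102 + 0.752×586 + 0.589×146 = 555.2
Denominator: 1 + 0.28×5.62 + 0.752×3.62 + 0.589×3.54 = 7.381
R = 555.2/7.381 = 75.22 kJ/min

75.225 kJ/min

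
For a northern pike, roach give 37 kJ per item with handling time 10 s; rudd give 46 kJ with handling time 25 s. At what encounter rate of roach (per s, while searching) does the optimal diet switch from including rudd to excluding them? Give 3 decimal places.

Drop rudd once their profitability E₂/h₂ falls below the rate achievable on roach alone: E₂/h₂ = λE₁/(1 + λh₁).
Solve for λ: λE₁h₂ = E₂(1 + λh₁) → λ(E₁h₂ − E₂h₁) = E₂ → λ = E₂/(E₁h₂ − E₂h₁).
λ = 46/(37×25 − 46×10) = 46/465 = 0.09892 per s.

0.099 per s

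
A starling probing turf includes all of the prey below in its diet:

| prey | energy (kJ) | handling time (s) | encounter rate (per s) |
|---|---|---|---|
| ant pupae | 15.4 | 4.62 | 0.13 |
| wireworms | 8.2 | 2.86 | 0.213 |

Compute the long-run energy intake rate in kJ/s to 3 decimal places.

1.696 kJ/s

Energy encountered per unit search time: 0.13×15.4 + 0.213×8.2 = 3.749 kJ/s.
Handling time per unit search time: 0.13×4.62 + 0.213×2.86 = 1.21.
Rate = 3.749/(1 + 1.21) = 1.696 kJ/s.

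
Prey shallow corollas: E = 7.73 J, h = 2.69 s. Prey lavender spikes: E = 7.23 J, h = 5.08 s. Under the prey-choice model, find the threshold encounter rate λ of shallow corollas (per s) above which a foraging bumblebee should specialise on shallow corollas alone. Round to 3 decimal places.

0.365 per s

The zero-one rule: include lavender spikes iff E₂/h₂ > λE₁/(1+λh₁). Equality gives the switch point.
λE₁h₂ = E₂ + λE₂h₁ ⇒ λ = E₂/(E₁h₂ − E₂h₁) = 7.23/(39.27 − 19.45) = 0.3648 per s.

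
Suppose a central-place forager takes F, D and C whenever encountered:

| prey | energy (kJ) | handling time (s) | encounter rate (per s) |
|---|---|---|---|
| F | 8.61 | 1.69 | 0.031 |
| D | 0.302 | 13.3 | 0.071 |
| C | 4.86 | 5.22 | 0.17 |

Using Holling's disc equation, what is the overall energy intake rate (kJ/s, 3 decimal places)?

0.386 kJ/s

R = (0.031×8.61 + 0.071×0.302 + 0.17×4.86) / (1 + 0.031×1.69 + 0.071×13.3 + 0.17×5.22) = 1.115/2.884 = 0.3864 kJ/s.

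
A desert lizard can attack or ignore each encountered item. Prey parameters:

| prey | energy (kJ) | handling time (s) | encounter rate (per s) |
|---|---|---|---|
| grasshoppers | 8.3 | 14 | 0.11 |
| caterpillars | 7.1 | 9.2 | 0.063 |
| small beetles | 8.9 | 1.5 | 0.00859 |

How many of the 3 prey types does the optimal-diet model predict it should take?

Rank by E/h (kJ/s): small beetles 5.93, caterpillars 0.772, grasshoppers 0.593. Include each in turn until the next type's E/h falls below the running intake rate.
Rate on top 1: 0.07548. caterpillars: 0.772 > 0.07548 → include.
Rate on top 2: 0.3289. grasshoppers: 0.593 > 0.3289 → include.
Optimal diet: small beetles, caterpillars, grasshoppers — 3 of 3 types.

3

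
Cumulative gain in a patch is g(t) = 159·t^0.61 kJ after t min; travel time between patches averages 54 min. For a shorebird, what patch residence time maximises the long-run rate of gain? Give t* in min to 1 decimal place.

84.5 min

Maximise g(t)/(T+t): set derivative to zero → g'(t)(T+t) = g(t).
g'(t) = 0.61·159·t^-0.39. Setting 0.61·159·t^-0.39 = 159·t^0.61/(54+t) gives 0.61(54+t) = t, so 0.39·t = 0.61×54.
t* = 0.61×54/0.39 = 84.46 min.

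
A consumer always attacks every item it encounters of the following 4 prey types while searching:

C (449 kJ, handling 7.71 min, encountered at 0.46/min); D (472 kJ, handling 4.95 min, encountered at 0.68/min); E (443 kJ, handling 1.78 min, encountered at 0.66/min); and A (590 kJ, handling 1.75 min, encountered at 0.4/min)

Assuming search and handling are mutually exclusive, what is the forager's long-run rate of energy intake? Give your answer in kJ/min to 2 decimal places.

107.88 kJ/min

Energy encountered per unit search time: 0.46×449 + 0.68×472 + 0.66×443 + 0.4×590 = 1056 kJ/min.
Handling time per unit search time: 0.46×7.71 + 0.68×4.95 + 0.66×1.78 + 0.4×1.75 = 8.787.
Rate = 1056/(1 + 8.787) = 107.9 kJ/min.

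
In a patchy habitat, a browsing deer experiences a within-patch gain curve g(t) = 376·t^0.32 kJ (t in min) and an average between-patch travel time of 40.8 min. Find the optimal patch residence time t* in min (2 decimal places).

19.20 min

By the marginal value theorem, leave when the instantaneous gain rate g'(t) equals the habitat-wide average g(t)/(T + t).
g'(t) = 0.32·376·t^-0.68. Setting 0.32·376·t^-0.68 = 376·t^0.32/(40.8+t) gives 0.32(40.8+t) = t, so 0.68·t = 0.32×40.8.
t* = 0.32×40.8/0.68 = 19.2 min.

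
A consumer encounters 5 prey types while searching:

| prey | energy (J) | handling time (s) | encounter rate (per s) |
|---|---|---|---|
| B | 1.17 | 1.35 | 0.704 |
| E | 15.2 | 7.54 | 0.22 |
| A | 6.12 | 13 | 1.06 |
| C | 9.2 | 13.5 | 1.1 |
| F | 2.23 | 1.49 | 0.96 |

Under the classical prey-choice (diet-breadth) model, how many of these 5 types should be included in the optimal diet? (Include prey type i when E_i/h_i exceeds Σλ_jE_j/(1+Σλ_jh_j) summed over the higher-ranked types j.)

2

Profitabilities (E/h, J/s): E 2.02, F 1.5, B 0.867, C 0.681, A 0.471. Add prey in this order while the next type's profitability exceeds the intake rate on those already taken.
Rate on top 1: 1.258. F: 1.5 > 1.258 → include.
Rate on top 2: 1.341. B: 0.867 < 1.341 → exclude; stop.
Optimal diet: E, F — 2 of 5 types.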